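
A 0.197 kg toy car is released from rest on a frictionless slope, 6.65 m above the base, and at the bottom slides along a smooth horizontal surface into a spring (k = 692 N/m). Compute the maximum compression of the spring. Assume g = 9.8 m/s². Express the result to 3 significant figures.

At max compression the car is momentarily at rest: mgh = ½kx²
x = √(2mgh/k) = √(2 × 0.197 × 9.8 × 6.65 / 692) = 0.1926 m

x = 0.193 m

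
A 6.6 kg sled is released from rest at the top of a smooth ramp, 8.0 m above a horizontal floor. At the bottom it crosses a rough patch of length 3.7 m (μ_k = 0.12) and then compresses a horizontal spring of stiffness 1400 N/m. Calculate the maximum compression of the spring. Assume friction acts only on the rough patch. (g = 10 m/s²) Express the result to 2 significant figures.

Initial energy: E₁ = mgh = (6.6)(10)(8.0) = 528.00 J
Friction removes W_f = μ_k mg d = (0.12)(6.6)(10)(3.7) = 29.30 J
Energy reaching the spring: E = 528.00 − 29.30 = 498.70 J
At max compression ½kx² = E ⇒ x = √(2E/k) = √(2 × 498.70/1400) = 0.8441 m

x = 0.84 m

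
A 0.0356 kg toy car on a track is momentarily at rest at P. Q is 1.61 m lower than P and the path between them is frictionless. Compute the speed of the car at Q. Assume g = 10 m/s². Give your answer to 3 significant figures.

Mechanical energy is conserved (no friction): mgh = ½mv²
v = √(2gh) = √(2 × 10 × 1.61) = √32.200 = 5.675 m/s

v = 5.67 m/s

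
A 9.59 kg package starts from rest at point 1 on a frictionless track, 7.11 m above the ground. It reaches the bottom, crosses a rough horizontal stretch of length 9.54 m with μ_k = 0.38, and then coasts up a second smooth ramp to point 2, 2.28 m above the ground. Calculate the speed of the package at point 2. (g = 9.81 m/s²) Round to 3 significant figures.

v = 4.86 m/s

Energy at 1: mgh₁ = (9.59)(9.81)(7.11) = 668.89 J
Friction loss: W_f = μ_k mg d = 341.1 J
At 2: ½mv² + mgh₂ = mgh₁ − W_f
½mv² = 668.89 − 341.1 − 214.50 = 113.35 J
v = √(2 × 113.35/9.59) = 4.862 m/s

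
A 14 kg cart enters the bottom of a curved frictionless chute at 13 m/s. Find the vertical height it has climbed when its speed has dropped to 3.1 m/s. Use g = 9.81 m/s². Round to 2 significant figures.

Energy balance between the two points: ½mv₁² = ½mv₂² + mgh
h = (v₁² − v₂²)/(2g) = (13² − 3.1²)/(2 × 9.81) = 8.124 m

h = 8.1 m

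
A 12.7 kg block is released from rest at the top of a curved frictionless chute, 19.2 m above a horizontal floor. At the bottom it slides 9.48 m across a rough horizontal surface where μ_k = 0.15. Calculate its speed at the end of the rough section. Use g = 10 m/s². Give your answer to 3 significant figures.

Applying the work–energy principle:
mgh = ½mv² + μ_k m g d
W_f = μ_k mg d = (0.15)(12.7)(10)(9.48) = 180.6 J
½mv² = mgh − W_f = 2438.4 − 180.6 = 2257.8 J
v = √(2 × 2257.8/12.7) = 18.86 m/s

v = 18.9 m/s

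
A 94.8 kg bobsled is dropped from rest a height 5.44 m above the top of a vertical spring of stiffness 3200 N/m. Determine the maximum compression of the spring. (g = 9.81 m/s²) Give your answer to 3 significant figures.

x = 2.09 m

Measuring PE from the top of the relaxed spring, at max compression the bobsled has dropped H + x with zero KE, so:
mg(H + x) = ½kx²
½(3200)x² − (94.8)(9.81)x − (94.8)(9.81)(5.44) = 0
1600x² − 930.0x − 5059 = 0
x = [930.0 + √(864878 + 3.2378e+07)]/(2 × 1600) = 2.092 m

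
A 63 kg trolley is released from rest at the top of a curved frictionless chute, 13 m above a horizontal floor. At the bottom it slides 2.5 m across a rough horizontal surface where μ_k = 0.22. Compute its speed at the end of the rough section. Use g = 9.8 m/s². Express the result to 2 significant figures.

v = 16 m/s

Applying the work–energy principle:
mgh = ½mv² + μ_k m g d
W_f = μ_k mg d = (0.22)(63)(9.8)(2.5) = 339.6 J
½mv² = mgh − W_f = 8026.2 − 339.6 = 7686.6 J
v = √(2 × 7686.6/63) = 15.62 m/s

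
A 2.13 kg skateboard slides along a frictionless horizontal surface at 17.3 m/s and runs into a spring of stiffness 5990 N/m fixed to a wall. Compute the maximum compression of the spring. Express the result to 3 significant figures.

Conservation of energy between contact and max compression: ½mv² = ½kx²
x = v√(m/k) = 17.3 × √(2.13/5990) = 0.3262 m

x = 0.326 m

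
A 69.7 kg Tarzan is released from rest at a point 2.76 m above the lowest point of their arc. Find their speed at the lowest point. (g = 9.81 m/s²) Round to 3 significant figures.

v = 7.36 m/s

Energy conservation between the two points: mgh = ½mv²
v = √(2gh) = √(2 × 9.81 × 2.76) = √54.151 = 7.359 m/s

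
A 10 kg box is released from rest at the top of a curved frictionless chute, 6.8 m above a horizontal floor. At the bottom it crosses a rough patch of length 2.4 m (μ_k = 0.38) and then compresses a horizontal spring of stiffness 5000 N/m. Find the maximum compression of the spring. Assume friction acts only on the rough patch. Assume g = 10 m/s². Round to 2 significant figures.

x = 0.49 m

Initial energy: E₁ = mgh = (10)(10)(6.8) = 680.00 J
Friction removes W_f = μ_k mg d = (0.38)(10)(10)(2.4) = 91.20 J
Energy reaching the spring: E = 680.00 − 91.20 = 588.80 J
At max compression ½kx² = E ⇒ x = √(2E/k) = √(2 × 588.80/5000) = 0.4853 m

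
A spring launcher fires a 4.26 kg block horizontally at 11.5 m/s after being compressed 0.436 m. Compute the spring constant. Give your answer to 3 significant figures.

Spring PE at full compression equals KE at release: ½kx² = ½mv²
k = mv²/x² = (4.26)(11.5)²/(0.436)² = 2964 N/m

k = 2960 N/m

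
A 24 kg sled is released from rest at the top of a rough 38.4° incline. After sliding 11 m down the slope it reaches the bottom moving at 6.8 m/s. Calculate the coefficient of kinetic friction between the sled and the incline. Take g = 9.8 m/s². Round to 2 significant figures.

μ_k = 0.52

Energy balance down the incline: mg L sinθ − ½mv² = μ_k (mg cosθ) L
mgL sinθ = 1607.0 J; ½mv² = 554.88 J
W_f = 1607.0 − 554.88 = 1052 J
μ_k = W_f/(mg cosθ · L) = 1052/(184.3 × 11) = 0.5189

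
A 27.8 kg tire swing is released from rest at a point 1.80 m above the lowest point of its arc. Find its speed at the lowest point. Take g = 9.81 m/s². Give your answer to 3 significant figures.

v = 5.94 m/s

Mechanical energy is conserved (no friction): mgh = ½mv²
v = √(2gh) = √(2 × 9.81 × 1.80) = √35.316 = 5.943 m/s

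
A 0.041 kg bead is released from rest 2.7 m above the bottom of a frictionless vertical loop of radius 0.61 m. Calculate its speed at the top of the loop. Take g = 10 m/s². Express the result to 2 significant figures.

Energy conservation: mgh = ½mv_top² + mg(2r)
v_top² = 2g(h − 2r) = 2(10)(2.7 − 1.220) = 29.60
v_top = 5.441 m/s

v = 5.4 m/s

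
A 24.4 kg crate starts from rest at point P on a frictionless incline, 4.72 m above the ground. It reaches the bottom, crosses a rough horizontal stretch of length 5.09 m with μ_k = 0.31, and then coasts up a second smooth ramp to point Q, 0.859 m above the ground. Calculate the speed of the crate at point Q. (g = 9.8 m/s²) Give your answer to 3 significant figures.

v = 6.69 m/s

Energy at P: mgh₁ = (24.4)(9.8)(4.72) = 1128.6 J
Friction loss: W_f = μ_k mg d = 377.3 J
At Q: ½mv² + mgh₂ = mgh₁ − W_f
½mv² = 1128.6 − 377.3 − 205.40 = 545.93 J
v = √(2 × 545.93/24.4) = 6.689 m/s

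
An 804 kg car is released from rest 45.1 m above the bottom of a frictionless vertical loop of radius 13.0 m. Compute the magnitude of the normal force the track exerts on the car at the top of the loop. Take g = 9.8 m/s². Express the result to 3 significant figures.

N = 15300 N

Energy from release to top (height 2r): mgh = ½mv_top² + mg(2r)
v_top² = 2g(h − 2r) = 2(9.8)(45.1 − 26.00) = 374.36 m²/s²
At the top, both N and weight point toward the centre: N + mg = mv_top²/r
N = m(v_top²/r − g) = 804(374.36/13.0 − 9.8) = 15274 N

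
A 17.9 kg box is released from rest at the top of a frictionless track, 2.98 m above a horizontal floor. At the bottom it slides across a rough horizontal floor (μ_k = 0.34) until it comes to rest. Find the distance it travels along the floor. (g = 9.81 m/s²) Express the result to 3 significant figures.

d = 8.76 m

Energy bookkeeping (friction removes W_f = μ_k N d):
At rest all PE has been dissipated by friction: mgh = μ_k m g d
d = h/μ_k = 2.98/0.34 = 8.765 m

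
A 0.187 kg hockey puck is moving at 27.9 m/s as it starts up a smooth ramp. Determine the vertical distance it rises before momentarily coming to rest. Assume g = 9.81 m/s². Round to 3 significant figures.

By energy conservation, ½mv² = mgh
h = v²/(2g) = 27.9²/(2 × 9.81) = 39.67 m

h = 39.7 m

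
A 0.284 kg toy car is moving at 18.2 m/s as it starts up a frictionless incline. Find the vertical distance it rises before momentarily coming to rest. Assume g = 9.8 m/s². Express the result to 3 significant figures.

By energy conservation, ½mv² = mgh
h = v²/(2g) = 18.2²/(2 × 9.8) = 16.90 m

h = 16.9 m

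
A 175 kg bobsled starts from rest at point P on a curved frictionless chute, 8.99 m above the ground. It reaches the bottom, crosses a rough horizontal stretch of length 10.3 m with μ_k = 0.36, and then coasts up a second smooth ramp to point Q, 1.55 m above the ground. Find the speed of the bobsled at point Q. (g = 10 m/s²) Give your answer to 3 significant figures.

v = 8.64 m/s

Energy at P: mgh₁ = (175)(10)(8.99) = 15732 J
Friction loss: W_f = μ_k mg d = 6489 J
At Q: ½mv² + mgh₂ = mgh₁ − W_f
½mv² = 15732 − 6489 − 2712.5 = 6531.0 J
v = √(2 × 6531.0/175) = 8.639 m/s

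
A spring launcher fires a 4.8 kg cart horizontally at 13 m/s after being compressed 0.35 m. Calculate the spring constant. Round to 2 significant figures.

Energy stored in the spring equals the launch KE: ½kx² = ½mv²
k = mv²/x² = (4.8)(13)²/(0.35)² = 6622 N/m

k = 6600 N/m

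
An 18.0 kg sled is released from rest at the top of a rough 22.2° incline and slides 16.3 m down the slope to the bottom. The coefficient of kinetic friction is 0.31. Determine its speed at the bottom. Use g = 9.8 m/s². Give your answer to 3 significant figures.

v = 5.39 m/s

Energy: mgh = ½mv² + W_f, with h = L sinθ and W_f = μ_k (mg cosθ) L
mgh = mgL sinθ = (18.0)(9.8)(16.3)sin22.2° = 1086.4 J
W_f = μ_k mg cosθ · L = (0.31)(18.0)(9.8)cos22.2°·16.3 = 825.3 J
½mv² = 1086.4 − 825.3 = 261.14 J
v = √(2 × 261.14/18.0) = 5.387 m/s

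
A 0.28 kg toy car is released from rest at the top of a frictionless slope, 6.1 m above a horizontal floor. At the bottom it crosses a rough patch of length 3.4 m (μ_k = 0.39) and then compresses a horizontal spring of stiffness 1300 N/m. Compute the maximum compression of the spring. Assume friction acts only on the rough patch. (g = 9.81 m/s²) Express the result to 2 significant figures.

Initial energy: E₁ = mgh = (0.28)(9.81)(6.1) = 16.755 J
Friction removes W_f = μ_k mg d = (0.39)(0.28)(9.81)(3.4) = 3.642 J
Energy reaching the spring: E = 16.755 − 3.642 = 13.113 J
At max compression ½kx² = E ⇒ x = √(2E/k) = √(2 × 13.113/1300) = 0.1420 m

x = 0.14 m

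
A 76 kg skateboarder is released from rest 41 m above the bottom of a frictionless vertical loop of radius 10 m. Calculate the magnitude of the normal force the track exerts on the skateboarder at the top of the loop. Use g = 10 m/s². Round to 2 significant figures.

N = 2400 N

Energy from release to top (height 2r): mgh = ½mv_top² + mg(2r)
v_top² = 2g(h − 2r) = 2(10)(41 − 20.00) = 420.00 m²/s²
At the top, both N and weight point toward the centre: N + mg = mv_top²/r
N = m(v_top²/r − g) = 76(420.00/10 − 10) = 2432 N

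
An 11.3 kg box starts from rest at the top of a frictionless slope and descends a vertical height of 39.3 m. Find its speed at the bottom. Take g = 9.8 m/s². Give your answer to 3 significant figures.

Mechanical energy is conserved (no friction): mgh = ½mv²
The mass cancels from both sides.
v = √(2gh) = √(2 × 9.8 × 39.3) = √770.28 = 27.75 m/s

v = 27.8 m/s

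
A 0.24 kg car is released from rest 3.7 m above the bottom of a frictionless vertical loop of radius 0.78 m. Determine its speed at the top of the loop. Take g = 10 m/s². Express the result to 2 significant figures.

v = 6.5 m/s

Energy conservation: mgh = ½mv_top² + mg(2r)
v_top² = 2g(h − 2r) = 2(10)(3.7 − 1.560) = 42.80
v_top = 6.542 m/s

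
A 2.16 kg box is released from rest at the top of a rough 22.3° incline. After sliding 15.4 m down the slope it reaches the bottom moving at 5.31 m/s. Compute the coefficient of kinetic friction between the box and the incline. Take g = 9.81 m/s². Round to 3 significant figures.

mgh = ½mv² + μ_k (mg cosθ) L, with h = L sinθ
mgL sinθ = 123.82 J; ½mv² = 30.452 J
W_f = 123.82 − 30.452 = 93.37 J
μ_k = W_f/(mg cosθ · L) = 93.37/(19.60 × 15.4) = 0.3093

μ_k = 0.309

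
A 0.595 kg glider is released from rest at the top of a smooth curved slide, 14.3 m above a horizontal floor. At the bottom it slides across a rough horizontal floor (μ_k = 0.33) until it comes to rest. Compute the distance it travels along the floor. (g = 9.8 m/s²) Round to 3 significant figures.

d = 43.3 m

Applying the work–energy principle:
At rest all PE has been dissipated by friction: mgh = μ_k m g d
d = h/μ_k = 14.3/0.33 = 43.33 m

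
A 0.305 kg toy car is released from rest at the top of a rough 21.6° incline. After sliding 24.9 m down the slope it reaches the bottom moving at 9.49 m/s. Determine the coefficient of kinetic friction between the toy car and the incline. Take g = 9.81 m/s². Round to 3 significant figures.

Energy balance down the incline: mg L sinθ − ½mv² = μ_k (mg cosθ) L
mgL sinθ = 27.426 J; ½mv² = 13.734 J
W_f = 27.426 − 13.734 = 13.69 J
μ_k = W_f/(mg cosθ · L) = 13.69/(2.782 × 24.9) = 0.1977

μ_k = 0.198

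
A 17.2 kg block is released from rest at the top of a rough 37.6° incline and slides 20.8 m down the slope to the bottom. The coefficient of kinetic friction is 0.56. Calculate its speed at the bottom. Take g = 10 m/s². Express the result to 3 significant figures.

Energy: mgh = ½mv² + W_f, with h = L sinθ and W_f = μ_k (mg cosθ) L
mgh = mgL sinθ = (17.2)(10)(20.8)sin37.6° = 2182.9 J
W_f = μ_k mg cosθ · L = (0.56)(17.2)(10)cos37.6°·20.8 = 1587 J
½mv² = 2182.9 − 1587 = 595.54 J
v = √(2 × 595.54/17.2) = 8.322 m/s

v = 8.32 m/s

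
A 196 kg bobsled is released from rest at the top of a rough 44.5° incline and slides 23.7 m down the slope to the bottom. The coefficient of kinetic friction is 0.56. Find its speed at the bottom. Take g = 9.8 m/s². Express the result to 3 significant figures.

Work–energy: mg(L sinθ) − μ_k(mg cosθ)L = ½mv²
mgh = mgL sinθ = (196)(9.8)(23.7)sin44.5° = 31907 J
W_f = μ_k mg cosθ · L = (0.56)(196)(9.8)cos44.5°·23.7 = 18183 J
½mv² = 31907 − 18183 = 13725 J
v = √(2 × 13725/196) = 11.83 m/s

v = 11.8 m/s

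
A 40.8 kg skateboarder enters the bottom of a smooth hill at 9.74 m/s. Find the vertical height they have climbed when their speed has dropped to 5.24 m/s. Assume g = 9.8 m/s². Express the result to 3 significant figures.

Energy balance between the two points: ½mv₁² = ½mv₂² + mgh
h = (v₁² − v₂²)/(2g) = (9.74² − 5.24²)/(2 × 9.8) = 3.439 m

h = 3.44 m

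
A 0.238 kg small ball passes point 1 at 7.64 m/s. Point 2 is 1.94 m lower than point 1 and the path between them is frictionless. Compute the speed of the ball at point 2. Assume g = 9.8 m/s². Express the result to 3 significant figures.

v = 9.82 m/s

By conservation of mechanical energy, ½mv₀² + mgh = ½mv²
v² = v₀² + 2gh = (7.64)² + 2(9.8)(1.94) = 96.394
v = √96.394 = 9.818 m/s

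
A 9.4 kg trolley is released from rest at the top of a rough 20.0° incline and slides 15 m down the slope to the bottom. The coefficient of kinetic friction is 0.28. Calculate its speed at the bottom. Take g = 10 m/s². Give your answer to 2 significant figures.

v = 4.9 m/s

Taking the bottom as reference, mgh = ½mv² + μ_k N L with h = L sinθ, N = mg cosθ:
mgh = mgL sinθ = (9.4)(10)(15)sin20.0° = 482.25 J
W_f = μ_k mg cosθ · L = (0.28)(9.4)(10)cos20.0°·15 = 371.0 J
½mv² = 482.25 − 371.0 = 111.26 J
v = √(2 × 111.26/9.4) = 4.865 m/s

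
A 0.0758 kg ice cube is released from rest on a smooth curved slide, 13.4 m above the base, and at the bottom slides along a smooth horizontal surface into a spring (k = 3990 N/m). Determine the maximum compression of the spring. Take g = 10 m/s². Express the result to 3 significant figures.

At max compression the cube is momentarily at rest: mgh = ½kx²
x = √(2mgh/k) = √(2 × 0.0758 × 10 × 13.4 / 3990) = 0.07135 m

x = 0.0714 m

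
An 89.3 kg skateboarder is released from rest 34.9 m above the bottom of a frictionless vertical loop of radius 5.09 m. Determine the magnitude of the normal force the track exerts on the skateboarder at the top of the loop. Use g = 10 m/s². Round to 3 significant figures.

N = 7780 N

Energy from release to top (height 2r): mgh = ½mv_top² + mg(2r)
v_top² = 2g(h − 2r) = 2(10)(34.9 − 10.18) = 494.40 m²/s²
At the top, both N and weight point toward the centre: N + mg = mv_top²/r
N = m(v_top²/r − g) = 89.3(494.40/5.09 − 10) = 7781 N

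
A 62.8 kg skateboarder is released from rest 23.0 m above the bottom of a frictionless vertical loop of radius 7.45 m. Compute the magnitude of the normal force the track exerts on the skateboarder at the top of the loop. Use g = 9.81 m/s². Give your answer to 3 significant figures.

Energy from release to top (height 2r): mgh = ½mv_top² + mg(2r)
v_top² = 2g(h − 2r) = 2(9.81)(23.0 − 14.90) = 158.92 m²/s²
At the top, both N and weight point toward the centre: N + mg = mv_top²/r
N = m(v_top²/r − g) = 62.8(158.92/7.45 − 9.81) = 723.6 N

N = 724 N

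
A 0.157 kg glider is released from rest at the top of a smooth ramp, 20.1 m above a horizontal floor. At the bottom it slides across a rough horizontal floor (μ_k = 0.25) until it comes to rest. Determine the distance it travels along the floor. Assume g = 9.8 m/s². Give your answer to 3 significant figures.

Energy at the top = energy at the end + work done against friction:
At rest all PE has been dissipated by friction: mgh = μ_k m g d
d = h/μ_k = 20.1/0.25 = 80.40 m

d = 80.4 m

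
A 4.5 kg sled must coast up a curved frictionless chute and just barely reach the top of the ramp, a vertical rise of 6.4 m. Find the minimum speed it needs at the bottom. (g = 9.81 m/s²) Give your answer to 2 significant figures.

v = 11 m/s

At the top it is momentarily at rest, so all KE converts to PE: ½mv² = mgh
v = √(2gh) = √(2 × 9.81 × 6.4) = 11.21 m/s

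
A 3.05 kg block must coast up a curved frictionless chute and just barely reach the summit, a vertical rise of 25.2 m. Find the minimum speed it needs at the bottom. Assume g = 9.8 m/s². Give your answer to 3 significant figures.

v = 22.2 m/s

At the top it is momentarily at rest, so all KE converts to PE: ½mv² = mgh
v = √(2gh) = √(2 × 9.8 × 25.2) = 22.22 m/s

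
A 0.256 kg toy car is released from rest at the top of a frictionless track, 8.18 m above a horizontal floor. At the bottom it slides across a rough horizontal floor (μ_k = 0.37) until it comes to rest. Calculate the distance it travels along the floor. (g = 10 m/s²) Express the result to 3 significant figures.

d = 22.1 m

Applying the work–energy principle:
At rest all PE has been dissipated by friction: mgh = μ_k m g d
d = h/μ_k = 8.18/0.37 = 22.11 m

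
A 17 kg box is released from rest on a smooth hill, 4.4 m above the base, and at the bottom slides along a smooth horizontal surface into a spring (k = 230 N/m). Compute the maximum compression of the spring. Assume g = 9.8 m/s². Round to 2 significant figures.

At max compression the box is momentarily at rest: mgh = ½kx²
x = √(2mgh/k) = √(2 × 17 × 9.8 × 4.4 / 230) = 2.525 m

x = 2.5 m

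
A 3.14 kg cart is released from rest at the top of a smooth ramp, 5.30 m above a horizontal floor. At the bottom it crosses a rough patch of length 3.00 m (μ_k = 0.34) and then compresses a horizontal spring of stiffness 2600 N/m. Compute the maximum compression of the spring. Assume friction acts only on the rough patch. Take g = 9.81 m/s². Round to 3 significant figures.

Initial energy: E₁ = mgh = (3.14)(9.81)(5.30) = 163.26 J
Friction removes W_f = μ_k mg d = (0.34)(3.14)(9.81)(3.00) = 31.42 J
Energy reaching the spring: E = 163.26 − 31.42 = 131.84 J
At max compression ½kx² = E ⇒ x = √(2E/k) = √(2 × 131.84/2600) = 0.3185 m

x = 0.318 m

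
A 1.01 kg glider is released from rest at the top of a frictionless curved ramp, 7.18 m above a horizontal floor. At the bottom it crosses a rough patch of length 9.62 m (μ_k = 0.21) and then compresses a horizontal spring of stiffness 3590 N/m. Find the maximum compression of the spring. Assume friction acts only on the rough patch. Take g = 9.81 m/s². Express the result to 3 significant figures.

x = 0.169 m

Initial energy: E₁ = mgh = (1.01)(9.81)(7.18) = 71.140 J
Friction removes W_f = μ_k mg d = (0.21)(1.01)(9.81)(9.62) = 20.02 J
Energy reaching the spring: E = 71.140 − 20.02 = 51.124 J
At max compression ½kx² = E ⇒ x = √(2E/k) = √(2 × 51.124/3590) = 0.1688 m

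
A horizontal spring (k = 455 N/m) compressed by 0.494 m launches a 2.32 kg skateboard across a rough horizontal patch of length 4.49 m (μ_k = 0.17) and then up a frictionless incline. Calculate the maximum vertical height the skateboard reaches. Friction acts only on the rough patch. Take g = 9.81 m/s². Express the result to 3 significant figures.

h = 1.68 m

Spring energy: E₀ = ½kx² = ½(455)(0.494)² = 55.518 J
Friction: W_f = μ_k mg d = (0.17)(2.32)(9.81)(4.49) = 17.37 J
Energy at base of ramp: E = 55.518 − 17.37 = 38.146 J
At max height all remaining energy is PE: mgh = E ⇒ h = E/(mg) = 38.146/(2.32 × 9.81) = 1.676 m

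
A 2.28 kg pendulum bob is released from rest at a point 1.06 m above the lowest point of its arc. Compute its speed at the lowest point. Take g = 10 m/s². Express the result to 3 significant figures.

v = 4.60 m/s

Energy conservation between the two points: mgh = ½mv²
v = √(2gh) = √(2 × 10 × 1.06) = √21.200 = 4.604 m/s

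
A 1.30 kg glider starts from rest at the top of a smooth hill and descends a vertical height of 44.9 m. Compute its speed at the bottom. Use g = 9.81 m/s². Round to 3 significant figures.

Mechanical energy is conserved (no friction): mgh = ½mv²
The mass cancels from both sides.
v = √(2gh) = √(2 × 9.81 × 44.9) = √880.94 = 29.68 m/s

v = 29.7 m/s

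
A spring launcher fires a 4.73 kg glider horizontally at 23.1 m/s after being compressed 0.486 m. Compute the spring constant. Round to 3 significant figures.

Spring PE at full compression equals KE at release: ½kx² = ½mv²
k = mv²/x² = (4.73)(23.1)²/(0.486)² = 10686 N/m

k = 10700 N/m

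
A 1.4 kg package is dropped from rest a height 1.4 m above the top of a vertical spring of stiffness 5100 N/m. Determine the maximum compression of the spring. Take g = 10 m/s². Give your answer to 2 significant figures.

Measuring PE from the top of the relaxed spring, at max compression the package has dropped H + x with zero KE, so:
mg(H + x) = ½kx²
½(5100)x² − (1.4)(10)x − (1.4)(10)(1.4) = 0
2550x² − 14.00x − 19.60 = 0
x = [14.00 + √(196.0 + 199920)]/(2 × 2550) = 0.09046 m

x = 0.090 m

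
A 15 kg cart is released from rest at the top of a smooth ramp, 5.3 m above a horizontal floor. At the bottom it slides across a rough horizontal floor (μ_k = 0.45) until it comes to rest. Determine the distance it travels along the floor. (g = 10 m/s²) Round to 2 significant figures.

Energy at the top = energy at the end + work done against friction:
At rest all PE has been dissipated by friction: mgh = μ_k m g d
d = h/μ_k = 5.3/0.45 = 11.78 m

d = 12 m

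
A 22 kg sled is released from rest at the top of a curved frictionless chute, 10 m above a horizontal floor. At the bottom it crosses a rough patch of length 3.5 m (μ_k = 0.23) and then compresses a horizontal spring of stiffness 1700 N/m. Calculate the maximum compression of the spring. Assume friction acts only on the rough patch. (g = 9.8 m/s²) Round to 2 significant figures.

Initial energy: E₁ = mgh = (22)(9.8)(10) = 2156.0 J
Friction removes W_f = μ_k mg d = (0.23)(22)(9.8)(3.5) = 173.6 J
Energy reaching the spring: E = 2156.0 − 173.6 = 1982.4 J
At max compression ½kx² = E ⇒ x = √(2E/k) = √(2 × 1982.4/1700) = 1.527 m

x = 1.5 m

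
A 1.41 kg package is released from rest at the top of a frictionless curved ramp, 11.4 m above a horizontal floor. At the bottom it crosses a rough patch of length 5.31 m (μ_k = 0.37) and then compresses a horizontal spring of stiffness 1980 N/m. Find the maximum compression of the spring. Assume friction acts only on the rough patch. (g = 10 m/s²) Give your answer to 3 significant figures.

x = 0.367 m

Initial energy: E₁ = mgh = (1.41)(10)(11.4) = 160.74 J
Friction removes W_f = μ_k mg d = (0.37)(1.41)(10)(5.31) = 27.70 J
Energy reaching the spring: E = 160.74 − 27.70 = 133.04 J
At max compression ½kx² = E ⇒ x = √(2E/k) = √(2 × 133.04/1980) = 0.3666 m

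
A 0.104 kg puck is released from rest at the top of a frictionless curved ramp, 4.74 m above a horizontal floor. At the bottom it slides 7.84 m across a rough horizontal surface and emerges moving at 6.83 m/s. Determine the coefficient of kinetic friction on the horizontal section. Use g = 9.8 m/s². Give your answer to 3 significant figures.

Applying the work–energy principle:
mgh = ½mv² + μ_k m g d
mgh = 4.8310 J; ½mv² = 2.4257 J
W_f = 4.8310 − 2.4257 = 2.405 J
μ_k = W_f/(mg·d) = 2.405/(1.019 × 7.84) = 0.3010

μ_k = 0.301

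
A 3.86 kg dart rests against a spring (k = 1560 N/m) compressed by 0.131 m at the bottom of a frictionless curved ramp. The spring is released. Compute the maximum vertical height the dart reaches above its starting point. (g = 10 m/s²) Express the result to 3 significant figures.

All spring PE becomes gravitational PE at the highest point: ½kx² = mgh
h = kx²/(2mg) = (1560)(0.131)²/(2 × 3.86 × 10) = 0.3468 m

h = 0.347 m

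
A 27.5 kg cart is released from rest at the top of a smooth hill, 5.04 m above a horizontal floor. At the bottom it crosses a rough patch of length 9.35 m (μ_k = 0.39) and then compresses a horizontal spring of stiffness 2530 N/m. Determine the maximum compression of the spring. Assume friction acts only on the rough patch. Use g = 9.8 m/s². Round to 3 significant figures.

Initial energy: E₁ = mgh = (27.5)(9.8)(5.04) = 1358.3 J
Friction removes W_f = μ_k mg d = (0.39)(27.5)(9.8)(9.35) = 982.7 J
Energy reaching the spring: E = 1358.3 − 982.7 = 375.55 J
At max compression ½kx² = E ⇒ x = √(2E/k) = √(2 × 375.55/2530) = 0.5449 m

x = 0.545 m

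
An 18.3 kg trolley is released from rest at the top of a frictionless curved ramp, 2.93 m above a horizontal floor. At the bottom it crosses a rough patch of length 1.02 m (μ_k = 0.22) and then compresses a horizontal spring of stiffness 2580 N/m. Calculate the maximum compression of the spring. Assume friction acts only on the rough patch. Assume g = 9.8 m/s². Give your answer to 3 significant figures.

Initial energy: E₁ = mgh = (18.3)(9.8)(2.93) = 525.47 J
Friction removes W_f = μ_k mg d = (0.22)(18.3)(9.8)(1.02) = 40.24 J
Energy reaching the spring: E = 525.47 − 40.24 = 485.22 J
At max compression ½kx² = E ⇒ x = √(2E/k) = √(2 × 485.22/2580) = 0.6133 m

x = 0.613 m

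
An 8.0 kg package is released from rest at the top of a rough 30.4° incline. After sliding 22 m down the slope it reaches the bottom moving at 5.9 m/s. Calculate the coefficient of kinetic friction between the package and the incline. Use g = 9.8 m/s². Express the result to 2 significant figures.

μ_k = 0.49

The energy dissipated by friction is the PE lost minus the KE gained:
mgL sinθ = 872.81 J; ½mv² = 139.24 J
W_f = 872.81 − 139.24 = 733.6 J
μ_k = W_f/(mg cosθ · L) = 733.6/(67.62 × 22) = 0.4931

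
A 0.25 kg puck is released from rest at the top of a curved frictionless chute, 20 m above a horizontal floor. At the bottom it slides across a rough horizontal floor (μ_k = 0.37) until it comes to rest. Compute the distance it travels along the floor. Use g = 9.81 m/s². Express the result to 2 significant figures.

d = 54 m

Energy bookkeeping (friction removes W_f = μ_k N d):
At rest all PE has been dissipated by friction: mgh = μ_k m g d
d = h/μ_k = 20/0.37 = 54.05 m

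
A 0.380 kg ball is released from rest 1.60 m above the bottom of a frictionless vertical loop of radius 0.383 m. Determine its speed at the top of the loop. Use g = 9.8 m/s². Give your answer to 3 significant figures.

Energy conservation: mgh = ½mv_top² + mg(2r)
v_top² = 2g(h − 2r) = 2(9.8)(1.60 − 0.7660) = 16.35
v_top = 4.043 m/s

v = 4.04 m/s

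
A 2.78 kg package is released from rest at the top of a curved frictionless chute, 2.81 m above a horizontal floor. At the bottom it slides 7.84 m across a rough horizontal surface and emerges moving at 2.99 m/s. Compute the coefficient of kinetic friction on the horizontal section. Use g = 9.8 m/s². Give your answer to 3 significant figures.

μ_k = 0.300

Energy at the top = energy at the end + work done against friction:
mgh = ½mv² + μ_k m g d
mgh = 76.556 J; ½mv² = 12.427 J
W_f = 76.556 − 12.427 = 64.13 J
μ_k = W_f/(mg·d) = 64.13/(27.24 × 7.84) = 0.3002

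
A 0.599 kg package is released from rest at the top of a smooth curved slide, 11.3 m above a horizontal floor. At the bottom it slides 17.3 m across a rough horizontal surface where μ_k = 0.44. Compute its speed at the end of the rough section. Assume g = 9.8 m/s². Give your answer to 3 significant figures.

Energy at the top = energy at the end + work done against friction:
mgh = ½mv² + μ_k m g d
W_f = μ_k mg d = (0.44)(0.599)(9.8)(17.3) = 44.68 J
½mv² = mgh − W_f = 66.333 − 44.68 = 21.649 J
v = √(2 × 21.649/0.599) = 8.502 m/s

v = 8.50 m/s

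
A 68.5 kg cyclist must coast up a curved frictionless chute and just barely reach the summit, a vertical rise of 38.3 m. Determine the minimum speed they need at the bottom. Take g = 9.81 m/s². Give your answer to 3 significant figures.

At the top they are momentarily at rest, so all KE converts to PE: ½mv² = mgh
v = √(2gh) = √(2 × 9.81 × 38.3) = 27.41 m/s

v = 27.4 m/s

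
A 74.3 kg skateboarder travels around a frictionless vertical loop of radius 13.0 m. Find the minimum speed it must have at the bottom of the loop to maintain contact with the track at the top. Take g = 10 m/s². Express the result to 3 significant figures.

At the top: mg = mv_top²/r ⇒ v_top² = gr = 130.0 m²/s²
Energy from bottom to top (height 2r): ½mv_bot² = ½mv_top² + mg(2r)
v_bot² = gr + 4gr = 5gr = 650.0
v_bot = √(5gr) = 25.50 m/s

v = 25.5 m/s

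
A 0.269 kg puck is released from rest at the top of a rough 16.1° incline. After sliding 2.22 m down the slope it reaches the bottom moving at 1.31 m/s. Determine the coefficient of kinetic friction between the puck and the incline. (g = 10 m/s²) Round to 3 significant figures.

mgh = ½mv² + μ_k (mg cosθ) L, with h = L sinθ
mgL sinθ = 1.6561 J; ½mv² = 0.23082 J
W_f = 1.6561 − 0.23082 = 1.425 J
μ_k = W_f/(mg cosθ · L) = 1.425/(2.584 × 2.22) = 0.2484

μ_k = 0.248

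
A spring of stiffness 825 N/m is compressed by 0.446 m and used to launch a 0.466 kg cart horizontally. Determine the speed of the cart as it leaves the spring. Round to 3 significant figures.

The cart leaves the spring when the spring is at natural length, so ½kx² = ½mv²
v = x√(k/m) = 0.446 × √(825/0.466) = 18.77 m/s

v = 18.8 m/s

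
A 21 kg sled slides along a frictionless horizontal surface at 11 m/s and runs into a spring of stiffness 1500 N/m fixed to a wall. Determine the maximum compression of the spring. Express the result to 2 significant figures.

Conservation of energy between contact and max compression: ½mv² = ½kx²
x = v√(m/k) = 11 × √(21/1500) = 1.302 m

x = 1.3 m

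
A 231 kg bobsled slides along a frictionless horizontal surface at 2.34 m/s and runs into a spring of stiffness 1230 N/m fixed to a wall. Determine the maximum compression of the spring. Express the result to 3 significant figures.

x = 1.01 m

At max compression the bobsled is momentarily at rest: ½mv² = ½kx²
x = v√(m/k) = 2.34 × √(231/1230) = 1.014 m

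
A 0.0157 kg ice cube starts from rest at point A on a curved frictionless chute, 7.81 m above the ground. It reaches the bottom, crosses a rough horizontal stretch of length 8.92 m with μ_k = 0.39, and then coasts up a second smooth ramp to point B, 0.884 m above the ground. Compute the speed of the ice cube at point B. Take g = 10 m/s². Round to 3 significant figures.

Energy at A: mgh₁ = (0.0157)(10)(7.81) = 1.2262 J
Friction loss: W_f = μ_k mg d = 0.5462 J
At B: ½mv² + mgh₂ = mgh₁ − W_f
½mv² = 1.2262 − 0.5462 − 0.13879 = 0.54121 J
v = √(2 × 0.54121/0.0157) = 8.303 m/s

v = 8.30 m/s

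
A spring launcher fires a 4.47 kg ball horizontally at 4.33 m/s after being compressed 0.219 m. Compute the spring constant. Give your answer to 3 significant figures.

k = 1750 N/m

Spring PE at full compression equals KE at release: ½kx² = ½mv²
k = mv²/x² = (4.47)(4.33)²/(0.219)² = 1747 N/m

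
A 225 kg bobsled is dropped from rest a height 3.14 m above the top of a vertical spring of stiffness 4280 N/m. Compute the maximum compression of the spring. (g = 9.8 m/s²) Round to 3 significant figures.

x = 2.39 m

Measuring PE from the top of the relaxed spring, at max compression the bobsled has dropped H + x with zero KE, so:
mg(H + x) = ½kx²
½(4280)x² − (225)(9.8)x − (225)(9.8)(3.14) = 0
2140x² − 2205x − 6924 = 0
x = [2205 + √(4.862e+06 + 5.9267e+07)]/(2 × 2140) = 2.386 m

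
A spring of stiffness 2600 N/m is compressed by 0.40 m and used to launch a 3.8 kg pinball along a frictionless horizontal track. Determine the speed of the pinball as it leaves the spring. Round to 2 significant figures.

Spring PE converts entirely to kinetic energy: ½kx² = ½mv²
v = x√(k/m) = 0.40 × √(2600/3.8) = 10.46 m/s

v = 10 m/s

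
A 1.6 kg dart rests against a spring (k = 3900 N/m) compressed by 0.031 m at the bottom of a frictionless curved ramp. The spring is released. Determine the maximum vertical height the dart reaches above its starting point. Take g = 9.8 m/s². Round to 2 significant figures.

All spring PE becomes gravitational PE at the highest point: ½kx² = mgh
h = kx²/(2mg) = (3900)(0.031)²/(2 × 1.6 × 9.8) = 0.1195 m

h = 0.12 m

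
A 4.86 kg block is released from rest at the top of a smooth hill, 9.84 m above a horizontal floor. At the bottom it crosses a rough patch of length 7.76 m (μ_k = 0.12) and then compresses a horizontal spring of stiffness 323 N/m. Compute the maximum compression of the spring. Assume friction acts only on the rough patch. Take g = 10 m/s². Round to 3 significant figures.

x = 1.64 m

Initial energy: E₁ = mgh = (4.86)(10)(9.84) = 478.22 J
Friction removes W_f = μ_k mg d = (0.12)(4.86)(10)(7.76) = 45.26 J
Energy reaching the spring: E = 478.22 − 45.26 = 432.97 J
At max compression ½kx² = E ⇒ x = √(2E/k) = √(2 × 432.97/323) = 1.637 m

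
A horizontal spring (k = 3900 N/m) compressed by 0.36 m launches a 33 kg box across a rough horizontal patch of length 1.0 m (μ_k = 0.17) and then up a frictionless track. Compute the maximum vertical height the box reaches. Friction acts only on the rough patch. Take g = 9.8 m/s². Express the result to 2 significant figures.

Spring energy: E₀ = ½kx² = ½(3900)(0.36)² = 252.72 J
Friction: W_f = μ_k mg d = (0.17)(33)(9.8)(1.0) = 54.98 J
Energy at base of ramp: E = 252.72 − 54.98 = 197.74 J
At max height all remaining energy is PE: mgh = E ⇒ h = E/(mg) = 197.74/(33 × 9.8) = 0.6114 m

h = 0.61 m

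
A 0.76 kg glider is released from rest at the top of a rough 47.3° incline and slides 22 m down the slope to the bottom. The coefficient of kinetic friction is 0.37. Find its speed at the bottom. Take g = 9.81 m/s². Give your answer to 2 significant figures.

Work–energy: mg(L sinθ) − μ_k(mg cosθ)L = ½mv²
mgh = mgL sinθ = (0.76)(9.81)(22)sin47.3° = 120.54 J
W_f = μ_k mg cosθ · L = (0.37)(0.76)(9.81)cos47.3°·22 = 41.16 J
½mv² = 120.54 − 41.16 = 79.386 J
v = √(2 × 79.386/0.76) = 14.45 m/s

v = 14 m/s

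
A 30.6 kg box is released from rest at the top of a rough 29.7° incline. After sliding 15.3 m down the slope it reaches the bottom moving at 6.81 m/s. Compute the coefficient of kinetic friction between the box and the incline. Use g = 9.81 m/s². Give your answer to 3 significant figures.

μ_k = 0.393

mgh = ½mv² + μ_k (mg cosθ) L, with h = L sinθ
mgL sinθ = 2275.6 J; ½mv² = 709.55 J
W_f = 2275.6 − 709.55 = 1566 J
μ_k = W_f/(mg cosθ · L) = 1566/(260.8 × 15.3) = 0.3925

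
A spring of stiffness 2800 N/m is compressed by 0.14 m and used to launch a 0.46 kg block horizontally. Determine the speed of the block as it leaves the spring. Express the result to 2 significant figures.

v = 11 m/s

Spring PE converts entirely to kinetic energy: ½kx² = ½mv²
v = x√(k/m) = 0.14 × √(2800/0.46) = 10.92 m/s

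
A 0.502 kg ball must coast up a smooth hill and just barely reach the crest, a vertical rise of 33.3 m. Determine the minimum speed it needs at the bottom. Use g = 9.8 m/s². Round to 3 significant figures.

At the top it is momentarily at rest, so all KE converts to PE: ½mv² = mgh
v = √(2gh) = √(2 × 9.8 × 33.3) = 25.55 m/s

v = 25.5 m/s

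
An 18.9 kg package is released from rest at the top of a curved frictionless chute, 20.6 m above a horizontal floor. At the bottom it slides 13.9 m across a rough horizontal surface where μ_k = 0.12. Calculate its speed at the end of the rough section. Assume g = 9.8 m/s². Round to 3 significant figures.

Energy at the top = energy at the end + work done against friction:
mgh = ½mv² + μ_k m g d
W_f = μ_k mg d = (0.12)(18.9)(9.8)(13.9) = 308.9 J
½mv² = mgh − W_f = 3815.5 − 308.9 = 3506.6 J
v = √(2 × 3506.6/18.9) = 19.26 m/s

v = 19.3 m/s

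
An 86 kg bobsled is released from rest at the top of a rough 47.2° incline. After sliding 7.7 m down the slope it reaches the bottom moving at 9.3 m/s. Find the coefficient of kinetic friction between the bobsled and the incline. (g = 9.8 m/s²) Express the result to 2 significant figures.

The energy dissipated by friction is the PE lost minus the KE gained:
mgL sinθ = 4761.6 J; ½mv² = 3719.1 J
W_f = 4761.6 − 3719.1 = 1043 J
μ_k = W_f/(mg cosθ · L) = 1043/(572.6 × 7.7) = 0.2364

μ_k = 0.24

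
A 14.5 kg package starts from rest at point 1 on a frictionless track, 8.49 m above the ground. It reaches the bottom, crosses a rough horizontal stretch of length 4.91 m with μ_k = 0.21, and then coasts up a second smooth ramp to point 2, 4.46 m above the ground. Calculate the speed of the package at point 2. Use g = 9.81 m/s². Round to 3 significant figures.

v = 7.67 m/s

Energy at 1: mgh₁ = (14.5)(9.81)(8.49) = 1207.7 J
Friction loss: W_f = μ_k mg d = 146.7 J
At 2: ½mv² + mgh₂ = mgh₁ − W_f
½mv² = 1207.7 − 146.7 − 634.41 = 426.58 J
v = √(2 × 426.58/14.5) = 7.671 m/s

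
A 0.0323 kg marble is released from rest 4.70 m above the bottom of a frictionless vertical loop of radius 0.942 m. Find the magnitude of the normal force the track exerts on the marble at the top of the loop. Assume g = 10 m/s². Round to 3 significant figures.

N = 1.61 N

Energy from release to top (height 2r): mgh = ½mv_top² + mg(2r)
v_top² = 2g(h − 2r) = 2(10)(4.70 − 1.884) = 56.320 m²/s²
At the top, both N and weight point toward the centre: N + mg = mv_top²/r
N = m(v_top²/r − g) = 0.0323(56.320/0.942 − 10) = 1.608 N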